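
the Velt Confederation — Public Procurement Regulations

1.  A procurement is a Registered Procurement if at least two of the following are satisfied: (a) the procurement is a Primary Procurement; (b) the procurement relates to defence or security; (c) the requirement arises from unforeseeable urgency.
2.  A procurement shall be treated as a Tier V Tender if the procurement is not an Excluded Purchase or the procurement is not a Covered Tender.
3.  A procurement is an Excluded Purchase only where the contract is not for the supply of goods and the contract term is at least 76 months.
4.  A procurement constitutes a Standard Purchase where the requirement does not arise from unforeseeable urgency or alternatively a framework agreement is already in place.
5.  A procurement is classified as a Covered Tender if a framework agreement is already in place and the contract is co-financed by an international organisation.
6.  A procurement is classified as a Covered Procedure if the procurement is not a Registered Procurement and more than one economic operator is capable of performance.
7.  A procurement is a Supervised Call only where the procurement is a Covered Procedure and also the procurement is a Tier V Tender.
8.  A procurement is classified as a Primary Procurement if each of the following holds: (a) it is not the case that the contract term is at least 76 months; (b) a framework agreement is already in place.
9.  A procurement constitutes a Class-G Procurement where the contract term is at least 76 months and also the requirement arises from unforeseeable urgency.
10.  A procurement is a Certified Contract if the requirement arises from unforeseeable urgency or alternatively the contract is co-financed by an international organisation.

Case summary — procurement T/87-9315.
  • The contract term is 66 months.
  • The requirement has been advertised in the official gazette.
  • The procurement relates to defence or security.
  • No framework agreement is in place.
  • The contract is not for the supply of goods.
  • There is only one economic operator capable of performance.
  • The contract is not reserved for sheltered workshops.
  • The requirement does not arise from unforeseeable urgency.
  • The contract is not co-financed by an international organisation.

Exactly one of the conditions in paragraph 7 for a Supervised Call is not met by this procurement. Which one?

Covered Procedure

paragraph 8 — Primary Procurement: [contract term: 66 months ≥ 76 months? no, so negated condition yes] AND [a framework agreement is already in place? no] → not satisfied.
paragraph 1 — Registered Procurement: Primary Procurement (paragraph 8)? no; the procurement relates to defence or security? yes; the requirement arises from unforeseeable urgency? no — 1 of 3 hold (need ≥2) → not satisfied.
paragraph 6 — Covered Procedure: [not a Registered Procurement (paragraph 1)? yes] AND [more than one economic operator is capable of performance? no] → not satisfied.
paragraph 3 — Excluded Purchase: [the contract is not for the supply of goods? yes] AND [contract term: 66 months ≥ 76 months? no] → not satisfied.
paragraph 5 — Covered Tender: [a framework agreement is already in place? no] AND [the contract is co-financed by an international organisation? no] → not satisfied.
paragraph 2 — Tier V Tender: [not an Excluded Purchase (paragraph 3)? yes] OR [not a Covered Tender (paragraph 5)? yes] → satisfied.
paragraph 7 — Supervised Call: [Covered Procedure (paragraph 6)? no] AND [Tier V Tender (paragraph 2)? yes] → not satisfied.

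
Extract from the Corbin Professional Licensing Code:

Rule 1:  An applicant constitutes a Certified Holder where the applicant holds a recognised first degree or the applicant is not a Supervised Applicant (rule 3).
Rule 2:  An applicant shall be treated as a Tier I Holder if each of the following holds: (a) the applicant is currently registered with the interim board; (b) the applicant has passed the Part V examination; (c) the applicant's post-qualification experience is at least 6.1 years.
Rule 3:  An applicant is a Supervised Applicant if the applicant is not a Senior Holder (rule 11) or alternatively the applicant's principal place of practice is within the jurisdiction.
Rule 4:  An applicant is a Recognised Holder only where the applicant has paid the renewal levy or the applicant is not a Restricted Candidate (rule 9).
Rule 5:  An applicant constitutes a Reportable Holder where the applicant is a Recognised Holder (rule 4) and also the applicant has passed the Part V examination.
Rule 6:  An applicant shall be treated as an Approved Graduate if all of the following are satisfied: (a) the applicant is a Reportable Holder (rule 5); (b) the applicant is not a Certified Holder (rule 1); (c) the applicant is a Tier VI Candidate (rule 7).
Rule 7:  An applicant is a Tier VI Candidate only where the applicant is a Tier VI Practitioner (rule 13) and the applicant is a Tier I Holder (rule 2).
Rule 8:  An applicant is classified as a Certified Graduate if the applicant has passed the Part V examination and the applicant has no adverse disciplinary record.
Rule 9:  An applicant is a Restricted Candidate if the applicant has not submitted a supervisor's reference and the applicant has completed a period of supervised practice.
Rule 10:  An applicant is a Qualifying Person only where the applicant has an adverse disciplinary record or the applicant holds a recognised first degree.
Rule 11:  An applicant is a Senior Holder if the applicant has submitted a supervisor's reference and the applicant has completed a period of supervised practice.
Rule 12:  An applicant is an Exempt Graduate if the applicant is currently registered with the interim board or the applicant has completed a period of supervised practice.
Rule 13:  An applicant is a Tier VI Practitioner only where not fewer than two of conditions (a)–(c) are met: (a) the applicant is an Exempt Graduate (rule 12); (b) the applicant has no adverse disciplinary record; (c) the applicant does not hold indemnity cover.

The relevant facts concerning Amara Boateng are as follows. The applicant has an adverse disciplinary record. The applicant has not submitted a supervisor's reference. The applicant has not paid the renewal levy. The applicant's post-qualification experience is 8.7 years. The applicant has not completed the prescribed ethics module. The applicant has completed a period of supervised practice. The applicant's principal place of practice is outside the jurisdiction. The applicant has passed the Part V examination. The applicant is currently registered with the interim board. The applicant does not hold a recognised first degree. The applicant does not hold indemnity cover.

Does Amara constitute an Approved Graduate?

No

rule 9 — Restricted Candidate: [the applicant has not submitted a supervisor's reference? yes] AND [the applicant has completed a period of supervised practice? yes] → satisfied.
rule 4 — Recognised Holder: [the applicant has paid the renewal levy? no] OR [not a Restricted Candidate (rule 9)? no] → not satisfied.
rule 5 — Reportable Holder: [Recognised Holder (rule 4)? no] AND [the applicant has passed the Part V examination? yes] → not satisfied.
rule 11 — Senior Holder: [the applicant has submitted a supervisor's reference? no] AND [the applicant has completed a period of supervised practice? yes] → not satisfied.
rule 3 — Supervised Applicant: [not a Senior Holder (rule 11)? yes] OR [the applicant's principal place of practice is within the jurisdiction? no] → satisfied.
rule 1 — Certified Holder: [the applicant holds a recognised first degree? no] OR [not a Supervised Applicant (rule 3)? no] → not satisfied.
rule 12 — Exempt Graduate: [the applicant is currently registered with the interim board? yes] OR [the applicant has completed a period of supervised practice? yes] → satisfied.
rule 13 — Tier VI Practitioner: Exempt Graduate (rule 12)? yes; the applicant has no adverse disciplinary record? no; the applicant does not hold indemnity cover? yes — 2 of 3 hold (need ≥2) → satisfied.
rule 2 — Tier I Holder: [the applicant is currently registered with the interim board? yes] AND [the applicant has passed the Part V examination? yes] AND [applicant's post-qualification experience: 8.7 years ≥ 6.1 years? yes] → satisfied.
rule 7 — Tier VI Candidate: [Tier VI Practitioner (rule 13)? yes] AND [Tier I Holder (rule 2)? yes] → satisfied.
rule 6 — Approved Graduate: [Reportable Holder (rule 5)? no] AND [not a Certified Holder (rule 1)? yes] AND [Tier VI Candidate (rule 7)? yes] → not satisfied.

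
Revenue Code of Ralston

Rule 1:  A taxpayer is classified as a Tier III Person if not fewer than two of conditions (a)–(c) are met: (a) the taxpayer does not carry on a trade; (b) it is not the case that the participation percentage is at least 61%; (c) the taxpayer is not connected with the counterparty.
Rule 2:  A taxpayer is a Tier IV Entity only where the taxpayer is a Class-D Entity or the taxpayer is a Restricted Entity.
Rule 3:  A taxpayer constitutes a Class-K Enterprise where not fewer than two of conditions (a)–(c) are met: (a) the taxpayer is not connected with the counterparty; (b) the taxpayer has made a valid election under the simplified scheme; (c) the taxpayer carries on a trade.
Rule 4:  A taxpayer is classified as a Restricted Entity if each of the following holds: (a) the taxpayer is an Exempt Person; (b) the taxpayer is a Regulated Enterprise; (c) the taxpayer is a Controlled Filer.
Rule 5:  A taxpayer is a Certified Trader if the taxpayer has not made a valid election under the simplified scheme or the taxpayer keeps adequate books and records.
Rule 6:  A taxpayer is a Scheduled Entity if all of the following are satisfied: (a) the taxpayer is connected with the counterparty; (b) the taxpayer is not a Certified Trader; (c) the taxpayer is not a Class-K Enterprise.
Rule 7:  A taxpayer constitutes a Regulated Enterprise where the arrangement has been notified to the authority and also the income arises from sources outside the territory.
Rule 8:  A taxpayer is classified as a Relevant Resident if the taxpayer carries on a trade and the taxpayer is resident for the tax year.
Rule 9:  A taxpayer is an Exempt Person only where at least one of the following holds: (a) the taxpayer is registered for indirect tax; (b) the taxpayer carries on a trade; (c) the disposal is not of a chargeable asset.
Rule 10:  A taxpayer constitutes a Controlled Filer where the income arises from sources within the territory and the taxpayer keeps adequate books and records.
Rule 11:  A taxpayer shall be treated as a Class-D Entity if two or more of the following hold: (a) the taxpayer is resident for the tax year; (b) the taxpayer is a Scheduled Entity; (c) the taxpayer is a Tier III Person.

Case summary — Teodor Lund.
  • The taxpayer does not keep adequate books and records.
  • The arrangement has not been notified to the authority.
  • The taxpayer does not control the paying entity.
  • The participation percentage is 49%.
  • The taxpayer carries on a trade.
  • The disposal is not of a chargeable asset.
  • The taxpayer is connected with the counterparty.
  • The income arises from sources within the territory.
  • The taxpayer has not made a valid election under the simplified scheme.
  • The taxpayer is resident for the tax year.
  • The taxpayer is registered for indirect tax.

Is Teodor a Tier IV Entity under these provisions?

Under rule 5: the taxpayer has not made a valid election under the simplified scheme? yes; or the taxpayer keeps adequate books and records? no. So the taxpayer is a Certified Trader.
Under rule 3: the taxpayer is not connected with the counterparty? no; the taxpayer has made a valid election under the simplified scheme? no; the taxpayer carries on a trade? yes — 1 of 3 hold (need ≥2) → not satisfied.
Under rule 6: the taxpayer is connected with the counterparty? yes; and not a Certified Trader (rule 5)? no; and not a Class-K Enterprise (rule 3)? yes. So the taxpayer is not a Scheduled Entity.
Under rule 1: the taxpayer does not carry on a trade? no; participation percentage: 49% ≥ 61%? no, so negated condition yes; the taxpayer is not connected with the counterparty? no — 1 of 3 hold (need ≥2) → not satisfied.
Under rule 11: the taxpayer is resident for the tax year? yes; Scheduled Entity (rule 6)? no; Tier III Person (rule 1)? no — 1 of 3 hold (need ≥2) → not satisfied.
Under rule 9: the taxpayer is registered for indirect tax? yes; or the taxpayer carries on a trade? yes; or the disposal is not of a chargeable asset? yes. So the taxpayer is an Exempt Person.
Under rule 7: the arrangement has been notified to the authority? no; and the income arises from sources outside the territory? no. So the taxpayer is not a Regulated Enterprise.
Under rule 10: the income arises from sources within the territory? yes; and the taxpayer keeps adequate books and records? no. So the taxpayer is not a Controlled Filer.
Under rule 4: Exempt Person (rule 9)? yes; and Regulated Enterprise (rule 7)? no; and Controlled Filer (rule 10)? no. So the taxpayer is not a Restricted Entity.
Under rule 2: Class-D Entity (rule 11)? no; or Restricted Entity (rule 4)? no. So the taxpayer is not a Tier IV Entity.

No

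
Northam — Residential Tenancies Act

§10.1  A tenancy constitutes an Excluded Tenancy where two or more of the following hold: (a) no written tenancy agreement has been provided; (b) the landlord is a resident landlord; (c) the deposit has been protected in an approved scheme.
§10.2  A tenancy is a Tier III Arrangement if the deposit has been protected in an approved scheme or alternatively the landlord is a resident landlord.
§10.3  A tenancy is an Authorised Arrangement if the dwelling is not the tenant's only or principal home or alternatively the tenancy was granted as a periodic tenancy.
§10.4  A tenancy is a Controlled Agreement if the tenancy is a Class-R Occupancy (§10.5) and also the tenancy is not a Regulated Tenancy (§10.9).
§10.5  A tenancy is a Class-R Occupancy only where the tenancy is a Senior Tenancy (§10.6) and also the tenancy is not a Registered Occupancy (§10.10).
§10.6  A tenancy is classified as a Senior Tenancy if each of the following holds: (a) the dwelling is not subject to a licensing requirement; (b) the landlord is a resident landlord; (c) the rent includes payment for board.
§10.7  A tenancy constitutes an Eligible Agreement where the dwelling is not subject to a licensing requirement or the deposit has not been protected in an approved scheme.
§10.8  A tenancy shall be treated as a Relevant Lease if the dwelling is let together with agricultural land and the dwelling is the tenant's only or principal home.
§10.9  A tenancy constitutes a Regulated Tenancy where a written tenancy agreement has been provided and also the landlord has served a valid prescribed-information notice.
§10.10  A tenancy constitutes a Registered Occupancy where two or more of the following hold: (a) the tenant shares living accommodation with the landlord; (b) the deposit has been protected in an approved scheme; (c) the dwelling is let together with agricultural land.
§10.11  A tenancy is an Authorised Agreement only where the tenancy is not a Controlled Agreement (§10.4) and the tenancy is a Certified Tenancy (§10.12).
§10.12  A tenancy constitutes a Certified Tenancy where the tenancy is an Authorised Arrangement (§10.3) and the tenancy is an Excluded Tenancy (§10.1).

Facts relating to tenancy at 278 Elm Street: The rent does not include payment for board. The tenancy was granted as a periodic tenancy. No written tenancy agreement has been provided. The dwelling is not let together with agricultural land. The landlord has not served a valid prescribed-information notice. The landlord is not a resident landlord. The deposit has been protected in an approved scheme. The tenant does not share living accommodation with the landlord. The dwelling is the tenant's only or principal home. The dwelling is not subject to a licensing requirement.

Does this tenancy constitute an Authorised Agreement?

Yes

Under §10.6: the dwelling is not subject to a licensing requirement? yes; and the landlord is a resident landlord? no; and the rent includes payment for board? no. So the tenancy is not a Senior Tenancy.
Under §10.10: the tenant shares living accommodation with the landlord? no; the deposit has been protected in an approved scheme? yes; the dwelling is let together with agricultural land? no — 1 of 3 hold (need ≥2) → not satisfied.
Under §10.5: Senior Tenancy (§10.6)? no; and not a Registered Occupancy (§10.10)? yes. So the tenancy is not a Class-R Occupancy.
Under §10.9: a written tenancy agreement has been provided? no; and the landlord has served a valid prescribed-information notice? no. So the tenancy is not a Regulated Tenancy.
Under §10.4: Class-R Occupancy (§10.5)? no; and not a Regulated Tenancy (§10.9)? yes. So the tenancy is not a Controlled Agreement.
Under §10.3: the dwelling is not the tenant's only or principal home? no; or the tenancy was granted as a periodic tenancy? yes. So the tenancy is an Authorised Arrangement.
Under §10.1: no written tenancy agreement has been provided? yes; the landlord is a resident landlord? no; the deposit has been protected in an approved scheme? yes — 2 of 3 hold (need ≥2) → satisfied.
Under §10.12: Authorised Arrangement (§10.3)? yes; and Excluded Tenancy (§10.1)? yes. So the tenancy is a Certified Tenancy.
Under §10.11: not a Controlled Agreement (§10.4)? yes; and Certified Tenancy (§10.12)? yes. So the tenancy is an Authorised Agreement.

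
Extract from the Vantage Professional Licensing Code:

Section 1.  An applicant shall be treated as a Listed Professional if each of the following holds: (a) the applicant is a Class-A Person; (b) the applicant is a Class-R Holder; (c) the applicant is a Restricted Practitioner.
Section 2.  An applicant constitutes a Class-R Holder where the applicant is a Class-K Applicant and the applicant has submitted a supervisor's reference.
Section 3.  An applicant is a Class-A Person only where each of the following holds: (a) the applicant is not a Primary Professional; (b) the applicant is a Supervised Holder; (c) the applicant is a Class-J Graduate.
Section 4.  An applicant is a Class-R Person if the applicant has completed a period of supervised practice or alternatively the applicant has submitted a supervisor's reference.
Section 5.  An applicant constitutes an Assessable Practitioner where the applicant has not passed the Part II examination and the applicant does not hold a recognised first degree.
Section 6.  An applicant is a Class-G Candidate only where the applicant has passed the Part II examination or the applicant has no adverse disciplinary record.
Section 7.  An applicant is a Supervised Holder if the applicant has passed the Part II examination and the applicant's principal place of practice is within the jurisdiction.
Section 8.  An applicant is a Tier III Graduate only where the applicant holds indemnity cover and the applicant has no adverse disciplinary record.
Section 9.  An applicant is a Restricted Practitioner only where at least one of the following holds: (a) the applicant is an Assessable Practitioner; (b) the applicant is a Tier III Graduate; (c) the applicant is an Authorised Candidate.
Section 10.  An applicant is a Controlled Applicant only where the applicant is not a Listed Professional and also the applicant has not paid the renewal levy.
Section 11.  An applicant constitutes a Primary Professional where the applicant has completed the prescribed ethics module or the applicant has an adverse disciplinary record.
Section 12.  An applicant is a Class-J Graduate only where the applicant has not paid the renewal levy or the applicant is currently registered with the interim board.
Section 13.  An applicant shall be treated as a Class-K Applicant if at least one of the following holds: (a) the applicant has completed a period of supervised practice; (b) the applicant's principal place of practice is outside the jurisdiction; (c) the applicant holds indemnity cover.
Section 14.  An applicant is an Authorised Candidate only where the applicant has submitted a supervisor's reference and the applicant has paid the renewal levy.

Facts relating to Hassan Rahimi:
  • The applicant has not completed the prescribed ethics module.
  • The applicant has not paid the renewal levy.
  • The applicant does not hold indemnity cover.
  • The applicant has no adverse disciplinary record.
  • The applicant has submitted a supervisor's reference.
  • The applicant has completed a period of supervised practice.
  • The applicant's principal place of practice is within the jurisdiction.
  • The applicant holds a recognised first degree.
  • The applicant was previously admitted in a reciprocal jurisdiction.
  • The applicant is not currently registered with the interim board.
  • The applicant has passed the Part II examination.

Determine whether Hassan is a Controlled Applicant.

Under section 11: the applicant has completed the prescribed ethics module? no; or the applicant has an adverse disciplinary record? no. So the applicant is not a Primary Professional.
Under section 7: the applicant has passed the Part II examination? yes; and the applicant's principal place of practice is within the jurisdiction? yes. So the applicant is a Supervised Holder.
Under section 12: the applicant has not paid the renewal levy? yes; or the applicant is currently registered with the interim board? no. So the applicant is a Class-J Graduate.
Under section 3: not a Primary Professional (section 11)? yes; and Supervised Holder (section 7)? yes; and Class-J Graduate (section 12)? yes. So the applicant is a Class-A Person.
Under section 13: the applicant has completed a period of supervised practice? yes; or the applicant's principal place of practice is outside the jurisdiction? no; or the applicant holds indemnity cover? no. So the applicant is a Class-K Applicant.
Under section 2: Class-K Applicant (section 13)? yes; and the applicant has submitted a supervisor's reference? yes. So the applicant is a Class-R Holder.
Under section 5: the applicant has not passed the Part II examination? no; and the applicant does not hold a recognised first degree? no. So the applicant is not an Assessable Practitioner.
Under section 8: the applicant holds indemnity cover? no; and the applicant has no adverse disciplinary record? yes. So the applicant is not a Tier III Graduate.
Under section 14: the applicant has submitted a supervisor's reference? yes; and the applicant has paid the renewal levy? no. So the applicant is not an Authorised Candidate.
Under section 9: Assessable Practitioner (section 5)? no; or Tier III Graduate (section 8)? no; or Authorised Candidate (section 14)? no. So the applicant is not a Restricted Practitioner.
Under section 1: Class-A Person (section 3)? yes; and Class-R Holder (section 2)? yes; and Restricted Practitioner (section 9)? no. So the applicant is not a Listed Professional.
Under section 10: not a Listed Professional (section 1)? yes; and the applicant has not paid the renewal levy? yes. So the applicant is a Controlled Applicant.

Yes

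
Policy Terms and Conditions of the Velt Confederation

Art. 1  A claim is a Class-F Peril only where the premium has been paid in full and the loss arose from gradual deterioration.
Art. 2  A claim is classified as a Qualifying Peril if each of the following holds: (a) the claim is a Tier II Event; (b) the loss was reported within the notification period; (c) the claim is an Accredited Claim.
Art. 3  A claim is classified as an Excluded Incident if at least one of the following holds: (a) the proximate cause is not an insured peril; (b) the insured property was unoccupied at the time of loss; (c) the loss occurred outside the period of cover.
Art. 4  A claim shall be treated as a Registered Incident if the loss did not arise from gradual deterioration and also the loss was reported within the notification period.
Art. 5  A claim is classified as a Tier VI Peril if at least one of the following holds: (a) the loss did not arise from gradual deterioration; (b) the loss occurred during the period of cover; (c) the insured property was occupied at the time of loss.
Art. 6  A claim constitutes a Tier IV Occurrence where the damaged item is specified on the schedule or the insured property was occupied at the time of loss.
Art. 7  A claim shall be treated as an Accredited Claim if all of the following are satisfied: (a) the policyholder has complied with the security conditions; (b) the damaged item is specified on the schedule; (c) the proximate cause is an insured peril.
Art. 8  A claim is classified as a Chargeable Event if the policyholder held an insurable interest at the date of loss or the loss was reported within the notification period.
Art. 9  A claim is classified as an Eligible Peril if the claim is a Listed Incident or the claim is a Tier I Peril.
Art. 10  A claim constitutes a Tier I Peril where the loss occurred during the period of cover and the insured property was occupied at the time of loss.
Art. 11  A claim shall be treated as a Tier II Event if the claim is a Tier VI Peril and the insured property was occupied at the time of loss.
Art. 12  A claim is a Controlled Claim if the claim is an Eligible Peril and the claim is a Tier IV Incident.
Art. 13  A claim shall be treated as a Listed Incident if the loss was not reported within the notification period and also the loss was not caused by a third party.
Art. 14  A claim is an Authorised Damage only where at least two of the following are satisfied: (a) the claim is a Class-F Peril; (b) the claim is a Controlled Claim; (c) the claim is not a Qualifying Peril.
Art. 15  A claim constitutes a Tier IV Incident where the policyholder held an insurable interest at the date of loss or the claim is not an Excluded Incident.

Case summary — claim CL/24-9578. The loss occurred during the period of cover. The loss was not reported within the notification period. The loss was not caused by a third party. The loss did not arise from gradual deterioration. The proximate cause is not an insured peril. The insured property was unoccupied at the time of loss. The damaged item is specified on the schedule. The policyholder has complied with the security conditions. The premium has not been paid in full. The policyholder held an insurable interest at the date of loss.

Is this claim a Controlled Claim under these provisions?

Yes

article 13 — Listed Incident: [the loss was not reported within the notification period? yes] AND [the loss was not caused by a third party? yes] → satisfied.
article 10 — Tier I Peril: [the loss occurred during the period of cover? yes] AND [the insured property was occupied at the time of loss? no] → not satisfied.
article 9 — Eligible Peril: [Listed Incident (article 13)? yes] OR [Tier I Peril (article 10)? no] → satisfied.
article 3 — Excluded Incident: [the proximate cause is not an insured peril? yes] OR [the insured property was unoccupied at the time of loss? yes] OR [the loss occurred outside the period of cover? no] → satisfied.
article 15 — Tier IV Incident: [the policyholder held an insurable interest at the date of loss? yes] OR [not an Excluded Incident (article 3)? no] → satisfied.
article 12 — Controlled Claim: [Eligible Peril (article 9)? yes] AND [Tier IV Incident (article 15)? yes] → satisfied.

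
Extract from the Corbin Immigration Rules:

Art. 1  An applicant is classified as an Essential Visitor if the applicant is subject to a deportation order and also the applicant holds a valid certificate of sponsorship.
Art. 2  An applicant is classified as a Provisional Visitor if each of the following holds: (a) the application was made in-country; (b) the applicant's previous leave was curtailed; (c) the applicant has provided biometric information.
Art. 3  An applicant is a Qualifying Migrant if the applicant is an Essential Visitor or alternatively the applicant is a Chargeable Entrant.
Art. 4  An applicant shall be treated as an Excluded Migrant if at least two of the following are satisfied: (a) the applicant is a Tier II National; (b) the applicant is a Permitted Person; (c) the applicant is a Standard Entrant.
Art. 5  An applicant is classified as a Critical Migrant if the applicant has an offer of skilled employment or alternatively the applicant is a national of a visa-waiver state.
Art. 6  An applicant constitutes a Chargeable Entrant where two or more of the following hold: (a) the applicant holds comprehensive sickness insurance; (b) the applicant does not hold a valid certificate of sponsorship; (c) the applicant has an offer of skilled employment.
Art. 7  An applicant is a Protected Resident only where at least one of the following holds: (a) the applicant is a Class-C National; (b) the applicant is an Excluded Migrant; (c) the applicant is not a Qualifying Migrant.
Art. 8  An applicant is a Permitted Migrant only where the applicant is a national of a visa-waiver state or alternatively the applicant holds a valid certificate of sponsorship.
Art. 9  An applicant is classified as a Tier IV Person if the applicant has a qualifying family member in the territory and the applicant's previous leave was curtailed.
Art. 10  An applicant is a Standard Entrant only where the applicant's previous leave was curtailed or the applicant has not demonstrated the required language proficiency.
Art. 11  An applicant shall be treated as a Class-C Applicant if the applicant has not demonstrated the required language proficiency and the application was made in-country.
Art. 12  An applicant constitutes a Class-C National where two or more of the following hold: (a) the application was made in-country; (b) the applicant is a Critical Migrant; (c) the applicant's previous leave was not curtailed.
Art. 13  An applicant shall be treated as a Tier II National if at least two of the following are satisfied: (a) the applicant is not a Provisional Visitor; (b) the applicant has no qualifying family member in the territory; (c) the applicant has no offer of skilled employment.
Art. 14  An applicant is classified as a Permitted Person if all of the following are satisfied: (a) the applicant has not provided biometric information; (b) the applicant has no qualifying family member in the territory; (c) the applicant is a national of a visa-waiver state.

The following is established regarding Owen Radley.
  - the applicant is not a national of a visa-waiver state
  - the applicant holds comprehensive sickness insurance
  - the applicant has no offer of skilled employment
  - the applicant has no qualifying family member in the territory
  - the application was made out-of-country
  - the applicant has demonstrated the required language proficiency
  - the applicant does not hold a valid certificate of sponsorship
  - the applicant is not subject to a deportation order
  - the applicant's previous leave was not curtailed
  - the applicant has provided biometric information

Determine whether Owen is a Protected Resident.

No

article 5 — Critical Migrant: [the applicant has an offer of skilled employment? no] OR [the applicant is a national of a visa-waiver state? no] → not satisfied.
article 12 — Class-C National: the application was made in-country? no; Critical Migrant (article 5)? no; the applicant's previous leave was not curtailed? yes — 1 of 3 hold (need ≥2) → not satisfied.
article 2 — Provisional Visitor: [the application was made in-country? no] AND [the applicant's previous leave was curtailed? no] AND [the applicant has provided biometric information? yes] → not satisfied.
article 13 — Tier II National: not a Provisional Visitor (article 2)? yes; the applicant has no qualifying family member in the territory? yes; the applicant has no offer of skilled employment? yes — 3 of 3 hold (need ≥2) → satisfied.
article 14 — Permitted Person: [the applicant has not provided biometric information? no] AND [the applicant has no qualifying family member in the territory? yes] AND [the applicant is a national of a visa-waiver state? no] → not satisfied.
article 10 — Standard Entrant: [the applicant's previous leave was curtailed? no] OR [the applicant has not demonstrated the required language proficiency? no] → not satisfied.
article 4 — Excluded Migrant: Tier II National (article 13)? yes; Permitted Person (article 14)? no; Standard Entrant (article 10)? no — 1 of 3 hold (need ≥2) → not satisfied.
article 1 — Essential Visitor: [the applicant is subject to a deportation order? no] AND [the applicant holds a valid certificate of sponsorship? no] → not satisfied.
article 6 — Chargeable Entrant: the applicant holds comprehensive sickness insurance? yes; the applicant does not hold a valid certificate of sponsorship? yes; the applicant has an offer of skilled employment? no — 2 of 3 hold (need ≥2) → satisfied.
article 3 — Qualifying Migrant: [Essential Visitor (article 1)? no] OR [Chargeable Entrant (article 6)? yes] → satisfied.
article 7 — Protected Resident: [Class-C National (article 12)? no] OR [Excluded Migrant (article 4)? no] OR [not a Qualifying Migrant (article 3)? no] → not satisfied.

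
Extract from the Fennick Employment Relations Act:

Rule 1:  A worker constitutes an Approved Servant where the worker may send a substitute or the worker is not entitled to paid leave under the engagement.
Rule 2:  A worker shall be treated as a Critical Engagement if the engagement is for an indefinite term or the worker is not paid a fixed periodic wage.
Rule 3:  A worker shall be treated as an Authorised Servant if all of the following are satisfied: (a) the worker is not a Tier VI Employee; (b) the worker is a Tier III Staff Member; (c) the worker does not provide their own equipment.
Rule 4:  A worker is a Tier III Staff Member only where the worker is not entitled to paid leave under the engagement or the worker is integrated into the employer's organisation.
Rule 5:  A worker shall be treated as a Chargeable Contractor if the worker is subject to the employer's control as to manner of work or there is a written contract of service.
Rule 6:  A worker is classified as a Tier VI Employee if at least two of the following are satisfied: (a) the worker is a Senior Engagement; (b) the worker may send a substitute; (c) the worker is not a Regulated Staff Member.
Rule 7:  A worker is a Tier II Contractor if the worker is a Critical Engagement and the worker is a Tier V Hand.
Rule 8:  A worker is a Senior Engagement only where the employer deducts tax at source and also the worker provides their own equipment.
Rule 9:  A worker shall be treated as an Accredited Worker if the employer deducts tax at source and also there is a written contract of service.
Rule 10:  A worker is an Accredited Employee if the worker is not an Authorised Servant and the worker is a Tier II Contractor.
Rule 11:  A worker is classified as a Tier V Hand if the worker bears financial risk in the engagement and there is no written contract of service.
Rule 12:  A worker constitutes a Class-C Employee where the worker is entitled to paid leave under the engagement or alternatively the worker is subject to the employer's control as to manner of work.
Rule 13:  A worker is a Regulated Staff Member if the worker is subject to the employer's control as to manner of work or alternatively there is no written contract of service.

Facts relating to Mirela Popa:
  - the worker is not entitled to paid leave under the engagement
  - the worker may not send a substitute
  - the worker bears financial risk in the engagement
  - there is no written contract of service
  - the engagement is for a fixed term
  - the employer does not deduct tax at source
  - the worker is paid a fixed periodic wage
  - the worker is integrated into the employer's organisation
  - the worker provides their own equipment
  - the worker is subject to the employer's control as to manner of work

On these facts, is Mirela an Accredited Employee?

rule 8 — Senior Engagement: [the employer deducts tax at source? no] AND [the worker provides their own equipment? yes] → not satisfied.
rule 13 — Regulated Staff Member: [the worker is subject to the employer's control as to manner of work? yes] OR [there is no written contract of service? yes] → satisfied.
rule 6 — Tier VI Employee: Senior Engagement (rule 8)? no; the worker may send a substitute? no; not a Regulated Staff Member (rule 13)? no — 0 of 3 hold (need ≥2) → not satisfied.
rule 4 — Tier III Staff Member: [the worker is not entitled to paid leave under the engagement? yes] OR [the worker is integrated into the employer's organisation? yes] → satisfied.
rule 3 — Authorised Servant: [not a Tier VI Employee (rule 6)? yes] AND [Tier III Staff Member (rule 4)? yes] AND [the worker does not provide their own equipment? no] → not satisfied.
rule 2 — Critical Engagement: [the engagement is for an indefinite term? no] OR [the worker is not paid a fixed periodic wage? no] → not satisfied.
rule 11 — Tier V Hand: [the worker bears financial risk in the engagement? yes] AND [there is no written contract of service? yes] → satisfied.
rule 7 — Tier II Contractor: [Critical Engagement (rule 2)? no] AND [Tier V Hand (rule 11)? yes] → not satisfied.
rule 10 — Accredited Employee: [not an Authorised Servant (rule 3)? yes] AND [Tier II Contractor (rule 7)? no] → not satisfied.

No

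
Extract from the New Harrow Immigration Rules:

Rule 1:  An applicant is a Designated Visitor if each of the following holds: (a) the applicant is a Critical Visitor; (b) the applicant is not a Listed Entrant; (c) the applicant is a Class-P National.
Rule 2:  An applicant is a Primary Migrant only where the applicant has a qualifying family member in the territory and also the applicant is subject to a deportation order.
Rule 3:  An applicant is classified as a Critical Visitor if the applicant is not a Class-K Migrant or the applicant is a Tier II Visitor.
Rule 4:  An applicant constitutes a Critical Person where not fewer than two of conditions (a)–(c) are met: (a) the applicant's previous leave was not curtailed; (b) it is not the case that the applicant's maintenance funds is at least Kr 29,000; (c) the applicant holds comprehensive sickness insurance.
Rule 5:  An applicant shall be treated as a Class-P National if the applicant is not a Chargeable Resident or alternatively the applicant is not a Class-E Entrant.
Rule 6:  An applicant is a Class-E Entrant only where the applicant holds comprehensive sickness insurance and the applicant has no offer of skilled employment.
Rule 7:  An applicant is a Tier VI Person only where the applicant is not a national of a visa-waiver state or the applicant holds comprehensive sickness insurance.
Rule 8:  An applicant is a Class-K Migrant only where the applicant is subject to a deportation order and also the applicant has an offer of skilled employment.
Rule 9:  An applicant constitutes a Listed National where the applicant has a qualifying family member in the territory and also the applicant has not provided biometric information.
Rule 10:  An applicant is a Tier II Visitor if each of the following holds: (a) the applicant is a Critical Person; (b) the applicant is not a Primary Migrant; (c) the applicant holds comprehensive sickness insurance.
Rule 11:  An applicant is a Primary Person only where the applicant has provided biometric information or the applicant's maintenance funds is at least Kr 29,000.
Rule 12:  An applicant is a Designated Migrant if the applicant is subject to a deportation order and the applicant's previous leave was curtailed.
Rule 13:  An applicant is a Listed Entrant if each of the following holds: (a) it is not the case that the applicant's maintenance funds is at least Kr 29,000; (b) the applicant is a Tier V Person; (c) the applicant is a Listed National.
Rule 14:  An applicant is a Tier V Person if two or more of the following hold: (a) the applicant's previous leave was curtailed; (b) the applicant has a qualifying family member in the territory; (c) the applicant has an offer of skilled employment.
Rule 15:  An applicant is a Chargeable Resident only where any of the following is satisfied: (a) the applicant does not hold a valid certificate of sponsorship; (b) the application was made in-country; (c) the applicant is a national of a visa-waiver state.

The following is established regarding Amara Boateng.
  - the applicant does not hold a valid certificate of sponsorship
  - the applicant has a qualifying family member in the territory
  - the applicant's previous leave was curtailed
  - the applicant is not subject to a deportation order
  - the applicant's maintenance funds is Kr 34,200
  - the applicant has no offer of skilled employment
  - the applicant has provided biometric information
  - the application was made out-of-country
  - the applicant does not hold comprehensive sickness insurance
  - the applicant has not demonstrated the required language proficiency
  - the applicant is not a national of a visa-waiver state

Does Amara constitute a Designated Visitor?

Yes

rule 8 — Class-K Migrant: [the applicant is subject to a deportation order? no] AND [the applicant has an offer of skilled employment? no] → not satisfied.
rule 4 — Critical Person: the applicant's previous leave was not curtailed? no; applicant's maintenance funds: Kr 34,200 ≥ Kr 29,000? yes, so negated condition no; the applicant holds comprehensive sickness insurance? no — 0 of 3 hold (need ≥2) → not satisfied.
rule 2 — Primary Migrant: [the applicant has a qualifying family member in the territory? yes] AND [the applicant is subject to a deportation order? no] → not satisfied.
rule 10 — Tier II Visitor: [Critical Person (rule 4)? no] AND [not a Primary Migrant (rule 2)? yes] AND [the applicant holds comprehensive sickness insurance? no] → not satisfied.
rule 3 — Critical Visitor: [not a Class-K Migrant (rule 8)? yes] OR [Tier II Visitor (rule 10)? no] → satisfied.
rule 14 — Tier V Person: the applicant's previous leave was curtailed? yes; the applicant has a qualifying family member in the territory? yes; the applicant has an offer of skilled employment? no — 2 of 3 hold (need ≥2) → satisfied.
rule 9 — Listed National: [the applicant has a qualifying family member in the territory? yes] AND [the applicant has not provided biometric information? no] → not satisfied.
rule 13 — Listed Entrant: [applicant's maintenance funds: Kr 34,200 ≥ Kr 29,000? yes, so negated condition no] AND [Tier V Person (rule 14)? yes] AND [Listed National (rule 9)? no] → not satisfied.
rule 15 — Chargeable Resident: [the applicant does not hold a valid certificate of sponsorship? yes] OR [the application was made in-country? no] OR [the applicant is a national of a visa-waiver state? no] → satisfied.
rule 6 — Class-E Entrant: [the applicant holds comprehensive sickness insurance? no] AND [the applicant has no offer of skilled employment? yes] → not satisfied.
rule 5 — Class-P National: [not a Chargeable Resident (rule 15)? no] OR [not a Class-E Entrant (rule 6)? yes] → satisfied.
rule 1 — Designated Visitor: [Critical Visitor (rule 3)? yes] AND [not a Listed Entrant (rule 13)? yes] AND [Class-P National (rule 5)? yes] → satisfied.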